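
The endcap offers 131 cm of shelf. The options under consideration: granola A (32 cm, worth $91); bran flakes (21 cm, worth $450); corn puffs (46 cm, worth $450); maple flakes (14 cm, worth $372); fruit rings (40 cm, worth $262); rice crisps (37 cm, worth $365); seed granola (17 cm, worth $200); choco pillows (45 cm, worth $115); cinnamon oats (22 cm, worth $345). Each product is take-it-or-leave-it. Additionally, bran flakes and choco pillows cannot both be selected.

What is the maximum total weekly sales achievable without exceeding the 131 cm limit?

1817

Greedy by ratio would take bran flakes + maple flakes + rice crisps + seed granola + cinnamon oats: 111 cm used, total 1732.
The 37 cm tied up in rice crisps is better spent on corn puffs — total rises to 1817 (120 cm).
That's the maximum — no feasible swap from here does better than 1817.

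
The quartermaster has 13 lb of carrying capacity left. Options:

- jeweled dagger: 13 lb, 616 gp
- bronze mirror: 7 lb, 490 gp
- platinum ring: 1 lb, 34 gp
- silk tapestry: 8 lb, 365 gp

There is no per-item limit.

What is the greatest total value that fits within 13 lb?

694

Taking bronze mirror + 6×platinum ring: 13 lb used, 694 in value.
Nothing else within 13 lb beats 694.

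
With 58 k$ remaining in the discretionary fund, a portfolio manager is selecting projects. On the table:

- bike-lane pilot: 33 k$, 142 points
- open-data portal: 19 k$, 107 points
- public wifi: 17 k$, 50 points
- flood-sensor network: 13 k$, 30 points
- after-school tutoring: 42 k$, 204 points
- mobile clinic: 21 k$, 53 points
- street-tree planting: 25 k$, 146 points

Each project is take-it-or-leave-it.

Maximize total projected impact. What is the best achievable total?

The ratio heuristic lands on open-data portal + flood-sensor network + street-tree planting (283) but leaves 1 k$ idle.
The 32 k$ tied up in open-data portal and flood-sensor network is better spent on bike-lane pilot — total rises to 288 (58 k$).

288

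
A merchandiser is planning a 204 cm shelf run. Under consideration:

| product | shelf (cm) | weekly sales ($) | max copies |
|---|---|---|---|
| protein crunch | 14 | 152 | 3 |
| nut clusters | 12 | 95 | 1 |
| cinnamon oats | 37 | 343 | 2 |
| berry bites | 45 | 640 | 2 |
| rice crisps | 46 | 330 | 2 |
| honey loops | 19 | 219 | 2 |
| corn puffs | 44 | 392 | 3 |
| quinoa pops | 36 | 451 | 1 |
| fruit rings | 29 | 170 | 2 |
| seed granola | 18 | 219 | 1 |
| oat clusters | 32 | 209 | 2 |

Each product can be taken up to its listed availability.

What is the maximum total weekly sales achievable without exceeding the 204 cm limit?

Taking the top-ratio products first gives protein crunch + 2×berry bites + 2×honey loops + quinoa pops + seed granola for 2540 (196 cm).
The 19 cm tied up in honey loops is better spent on protein crunch + nut clusters — total rises to 2568 (203 cm).

2568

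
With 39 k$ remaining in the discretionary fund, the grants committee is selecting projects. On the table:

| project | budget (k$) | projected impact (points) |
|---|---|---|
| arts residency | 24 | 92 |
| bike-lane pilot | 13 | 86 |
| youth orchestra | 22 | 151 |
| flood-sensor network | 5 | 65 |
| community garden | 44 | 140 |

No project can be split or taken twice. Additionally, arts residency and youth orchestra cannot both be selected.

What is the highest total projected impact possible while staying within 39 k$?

Filling by ratio: youth orchestra + flood-sensor network for 216, with 12 k$ left unused.
Dropping flood-sensor network frees 5 k$; slotting in bike-lane pilot (13 k$) lifts the total to 237 at 35 k$.
Nothing else feasible within 39 k$ beats 237.

237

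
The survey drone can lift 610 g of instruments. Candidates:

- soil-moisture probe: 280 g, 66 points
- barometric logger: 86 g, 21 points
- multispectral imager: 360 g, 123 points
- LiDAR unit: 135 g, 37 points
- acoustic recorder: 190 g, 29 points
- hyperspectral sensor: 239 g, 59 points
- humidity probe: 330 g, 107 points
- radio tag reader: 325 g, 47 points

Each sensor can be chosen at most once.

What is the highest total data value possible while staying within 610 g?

182

Ranking by ratio (data value/g): multispectral imager 0.34, humidity probe 0.32, LiDAR unit 0.27, hyperspectral sensor 0.25.
Greedy by ratio would take barometric logger + multispectral imager + LiDAR unit: 581 g used, total 181.
Replace barometric logger and LiDAR unit with hyperspectral sensor: the trade gains 1 net, giving 182 at 599 g.
The closest alternative, barometric logger + multispectral imager + LiDAR unit, reaches only 181.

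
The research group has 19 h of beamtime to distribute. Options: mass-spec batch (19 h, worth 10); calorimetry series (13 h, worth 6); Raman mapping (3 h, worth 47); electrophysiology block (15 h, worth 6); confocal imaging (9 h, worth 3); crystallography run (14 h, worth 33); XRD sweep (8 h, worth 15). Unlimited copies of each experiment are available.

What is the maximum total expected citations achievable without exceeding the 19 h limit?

6×Raman mapping uses 18 of the 19 h and totals 282.
The spare 1 h is too small for any remaining experiment, and no exchange beats 282.

282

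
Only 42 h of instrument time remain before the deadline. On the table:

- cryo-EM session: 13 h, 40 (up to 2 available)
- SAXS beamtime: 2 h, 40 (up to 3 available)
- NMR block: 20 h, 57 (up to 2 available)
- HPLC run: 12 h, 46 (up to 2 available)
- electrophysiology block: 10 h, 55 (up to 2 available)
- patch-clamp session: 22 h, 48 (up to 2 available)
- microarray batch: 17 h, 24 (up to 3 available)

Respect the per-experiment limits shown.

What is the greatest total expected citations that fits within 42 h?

By expected citations per h: SAXS beamtime 20.00, electrophysiology block 5.50, HPLC run 3.83 lead.
Best packing: 3×SAXS beamtime + HPLC run + 2×electrophysiology block — 38 h, 276 total.
The spare 4 h is too small for any remaining experiment, and no exchange beats 276.

276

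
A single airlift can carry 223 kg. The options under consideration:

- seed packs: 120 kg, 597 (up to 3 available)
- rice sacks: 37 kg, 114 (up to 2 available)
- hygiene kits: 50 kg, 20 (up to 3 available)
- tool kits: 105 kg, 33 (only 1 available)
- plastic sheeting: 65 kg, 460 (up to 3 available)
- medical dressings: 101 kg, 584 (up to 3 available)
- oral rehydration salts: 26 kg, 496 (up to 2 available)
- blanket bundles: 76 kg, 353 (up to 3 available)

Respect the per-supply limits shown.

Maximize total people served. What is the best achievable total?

2036

By people served per kg: oral rehydration salts 19.08, plastic sheeting 7.08, medical dressings 5.78 lead.
Filling by ratio: rice sacks + 2×plastic sheeting + 2×oral rehydration salts for 2026, with 4 kg left unused.
Replace rice sacks and plastic sheeting with medical dressings: the trade gains 10 net, giving 2036 at 218 kg.
Nothing else within 223 kg beats 2036.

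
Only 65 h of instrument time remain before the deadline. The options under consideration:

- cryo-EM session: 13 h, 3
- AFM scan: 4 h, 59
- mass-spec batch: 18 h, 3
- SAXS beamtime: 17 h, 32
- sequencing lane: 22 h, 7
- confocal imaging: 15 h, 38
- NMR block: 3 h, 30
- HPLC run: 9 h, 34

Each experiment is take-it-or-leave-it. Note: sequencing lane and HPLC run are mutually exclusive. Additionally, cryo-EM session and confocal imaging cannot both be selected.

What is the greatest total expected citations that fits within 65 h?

193

Best packing: AFM scan + SAXS beamtime + confocal imaging + NMR block + HPLC run — 48 h, 193 total.
That's the maximum — no feasible swap from here does better than 193.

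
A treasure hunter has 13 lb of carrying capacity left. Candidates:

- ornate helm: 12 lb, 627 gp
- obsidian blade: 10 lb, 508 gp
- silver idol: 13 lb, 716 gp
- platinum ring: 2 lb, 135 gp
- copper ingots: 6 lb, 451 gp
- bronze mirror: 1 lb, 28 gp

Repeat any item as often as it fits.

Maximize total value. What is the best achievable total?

Best packing: 2×copper ingots + bronze mirror — 13 lb, 930 total.
No other feasible combination exceeds 930.

930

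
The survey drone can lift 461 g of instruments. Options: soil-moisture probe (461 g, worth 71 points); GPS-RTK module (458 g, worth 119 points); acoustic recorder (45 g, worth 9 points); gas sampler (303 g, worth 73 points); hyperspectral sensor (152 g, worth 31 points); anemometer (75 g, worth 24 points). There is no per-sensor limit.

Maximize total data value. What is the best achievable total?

Taking 6×anemometer: 450 g used, 144 in data value.
No other feasible combination exceeds 144.

144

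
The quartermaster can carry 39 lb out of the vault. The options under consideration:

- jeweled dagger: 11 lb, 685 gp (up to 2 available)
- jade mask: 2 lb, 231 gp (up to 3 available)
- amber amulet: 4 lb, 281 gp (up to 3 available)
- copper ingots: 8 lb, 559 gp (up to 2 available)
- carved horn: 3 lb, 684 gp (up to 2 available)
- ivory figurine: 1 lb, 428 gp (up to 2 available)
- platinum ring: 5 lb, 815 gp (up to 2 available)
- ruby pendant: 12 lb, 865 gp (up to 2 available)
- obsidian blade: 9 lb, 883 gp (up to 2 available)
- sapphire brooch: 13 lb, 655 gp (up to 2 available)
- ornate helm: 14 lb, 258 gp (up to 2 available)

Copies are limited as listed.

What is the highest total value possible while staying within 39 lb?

By value per lb: ivory figurine 428.00, carved horn 228.00, platinum ring 163.00, jade mask 115.50 lead.
Filling by ratio: 3×jade mask + amber amulet + 2×carved horn + 2×ivory figurine + 2×platinum ring + obsidian blade for 5711, with 2 lb left unused.
The 8 lb tied up in 2×jade mask and amber amulet is better spent on obsidian blade — total rises to 5851 (38 lb).
Every other selection either busts 39 lb or exceeds an availability limit or fails to beat 5851.

5851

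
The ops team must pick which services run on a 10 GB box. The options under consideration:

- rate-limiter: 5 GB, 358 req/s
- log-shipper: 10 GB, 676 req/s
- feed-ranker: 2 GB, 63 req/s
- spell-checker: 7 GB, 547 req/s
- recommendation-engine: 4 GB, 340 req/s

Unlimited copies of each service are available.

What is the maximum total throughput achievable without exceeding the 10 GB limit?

Density check — recommendation-engine 85.00, spell-checker 78.14, rate-limiter 71.60 are the best per GB.
Feed-ranker + 2×recommendation-engine uses 10 of the 10 GB and totals 743.
Every other selection either busts 10 GB or fails to beat 743.

743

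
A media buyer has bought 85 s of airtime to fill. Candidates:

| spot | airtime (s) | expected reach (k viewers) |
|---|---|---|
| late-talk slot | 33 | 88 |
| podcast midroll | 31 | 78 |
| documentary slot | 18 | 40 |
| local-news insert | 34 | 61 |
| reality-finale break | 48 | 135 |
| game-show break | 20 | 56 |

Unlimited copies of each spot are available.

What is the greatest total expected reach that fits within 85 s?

A density-first pass picks reality-finale break + game-show break — 191 at 68 s.
Replace reality-finale break with 3×game-show break: the trade gains 33 net, giving 224 at 80 s.
Every other selection either busts 85 s or fails to beat 224.

224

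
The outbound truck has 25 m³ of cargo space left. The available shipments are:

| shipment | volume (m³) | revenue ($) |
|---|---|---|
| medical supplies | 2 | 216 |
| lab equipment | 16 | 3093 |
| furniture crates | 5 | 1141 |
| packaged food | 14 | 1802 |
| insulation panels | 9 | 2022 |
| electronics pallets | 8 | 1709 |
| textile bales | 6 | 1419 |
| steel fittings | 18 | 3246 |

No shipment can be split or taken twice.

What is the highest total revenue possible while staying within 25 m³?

5366

The ratio heuristic lands on medical supplies + furniture crates + insulation panels + textile bales (4798) but leaves 3 m³ idle.
The 5 m³ tied up in furniture crates is better spent on electronics pallets — total rises to 5366 (25 m³).
Every other selection either busts 25 m³ or fails to beat 5366.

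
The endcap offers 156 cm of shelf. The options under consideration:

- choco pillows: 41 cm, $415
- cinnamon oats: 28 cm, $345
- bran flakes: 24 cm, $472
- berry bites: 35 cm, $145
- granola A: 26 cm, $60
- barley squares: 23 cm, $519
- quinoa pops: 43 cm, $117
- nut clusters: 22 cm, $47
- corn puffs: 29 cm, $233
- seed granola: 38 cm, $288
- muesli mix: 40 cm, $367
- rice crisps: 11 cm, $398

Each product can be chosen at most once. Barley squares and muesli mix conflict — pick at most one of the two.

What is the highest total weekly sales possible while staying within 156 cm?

By weekly sales per cm: rice crisps 36.18, barley squares 22.57, bran flakes 19.67 lead.
Choco pillows + cinnamon oats + bran flakes + barley squares + corn puffs + rice crisps uses 156 of the 156 cm and totals 2382.
No other feasible combination exceeds 2382.

2382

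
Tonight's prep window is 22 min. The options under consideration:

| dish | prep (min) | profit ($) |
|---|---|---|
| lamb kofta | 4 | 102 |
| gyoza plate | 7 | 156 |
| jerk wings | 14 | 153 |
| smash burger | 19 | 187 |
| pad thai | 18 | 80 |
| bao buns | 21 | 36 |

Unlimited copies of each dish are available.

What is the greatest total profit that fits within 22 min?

516

Greedy by ratio would take 5×lamb kofta: 20 min used, total 510.
Replace 3×lamb kofta with 2×gyoza plate: the trade gains 6 net, giving 516 at 22 min.
Every other selection either busts 22 min or fails to beat 516.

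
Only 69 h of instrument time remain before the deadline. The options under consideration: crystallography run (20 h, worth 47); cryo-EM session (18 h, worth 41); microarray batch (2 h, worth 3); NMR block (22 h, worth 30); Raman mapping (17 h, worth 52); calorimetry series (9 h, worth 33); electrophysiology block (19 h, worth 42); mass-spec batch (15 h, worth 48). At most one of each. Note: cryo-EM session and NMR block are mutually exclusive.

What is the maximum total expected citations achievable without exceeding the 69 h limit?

183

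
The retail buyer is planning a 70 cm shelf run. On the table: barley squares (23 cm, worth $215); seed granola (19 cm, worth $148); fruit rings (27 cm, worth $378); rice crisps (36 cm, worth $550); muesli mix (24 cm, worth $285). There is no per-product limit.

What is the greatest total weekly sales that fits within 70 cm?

Best packing: fruit rings + rice crisps — 63 cm, 928 total.
No other feasible combination exceeds 928.

928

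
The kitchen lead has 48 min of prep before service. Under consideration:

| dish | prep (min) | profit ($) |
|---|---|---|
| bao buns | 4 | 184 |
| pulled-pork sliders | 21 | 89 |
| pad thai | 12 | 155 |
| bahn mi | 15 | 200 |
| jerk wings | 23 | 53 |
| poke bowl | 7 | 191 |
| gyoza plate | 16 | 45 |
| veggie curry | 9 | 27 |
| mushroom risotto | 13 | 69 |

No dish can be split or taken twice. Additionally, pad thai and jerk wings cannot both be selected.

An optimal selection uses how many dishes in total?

Optimal total is 757.
One optimal bundle: bao buns + pad thai + bahn mi + poke bowl + veggie curry (47 min).
Any selection reaching 757 contains exactly 5 dishes.

5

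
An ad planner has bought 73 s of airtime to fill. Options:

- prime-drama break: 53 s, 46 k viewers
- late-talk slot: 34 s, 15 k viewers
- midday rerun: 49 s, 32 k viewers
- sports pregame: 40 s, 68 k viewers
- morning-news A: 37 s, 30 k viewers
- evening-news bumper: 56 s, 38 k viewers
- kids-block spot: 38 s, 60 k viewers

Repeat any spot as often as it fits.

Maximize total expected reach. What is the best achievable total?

Taking the top-ratio spots first gives sports pregame for 68 (40 s).
Replace sports pregame with late-talk slot + kids-block spot: the trade gains 7 net, giving 75 at 72 s.
Nothing else within 73 s beats 75.

75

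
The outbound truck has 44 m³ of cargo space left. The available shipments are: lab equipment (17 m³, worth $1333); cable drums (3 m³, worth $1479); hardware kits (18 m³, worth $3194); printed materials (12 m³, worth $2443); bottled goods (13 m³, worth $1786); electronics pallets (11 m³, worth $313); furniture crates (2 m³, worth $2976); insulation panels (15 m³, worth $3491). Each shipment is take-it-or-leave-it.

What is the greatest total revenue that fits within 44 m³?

11140

Greedy by ratio would take cable drums + printed materials + electronics pallets + furniture crates + insulation panels: 43 m³ used, total 10702.
Replace printed materials and electronics pallets with hardware kits: the trade gains 438 net, giving 11140 at 38 m³.
Nothing else within 44 m³ beats 11140.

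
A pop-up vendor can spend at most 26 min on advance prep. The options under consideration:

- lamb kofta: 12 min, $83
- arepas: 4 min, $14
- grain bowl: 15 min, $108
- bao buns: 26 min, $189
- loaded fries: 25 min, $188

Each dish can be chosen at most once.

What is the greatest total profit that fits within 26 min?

189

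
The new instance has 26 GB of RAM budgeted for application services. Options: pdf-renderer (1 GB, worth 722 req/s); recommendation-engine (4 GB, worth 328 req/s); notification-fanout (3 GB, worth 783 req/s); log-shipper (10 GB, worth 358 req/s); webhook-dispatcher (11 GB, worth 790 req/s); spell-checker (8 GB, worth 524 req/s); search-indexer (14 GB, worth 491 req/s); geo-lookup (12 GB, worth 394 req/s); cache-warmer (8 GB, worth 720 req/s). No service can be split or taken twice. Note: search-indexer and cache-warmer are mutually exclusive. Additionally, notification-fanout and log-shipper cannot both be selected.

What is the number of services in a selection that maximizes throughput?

5

Optimal total is 3077.
pdf-renderer + recommendation-engine + notification-fanout + spell-checker + cache-warmer hits 3077 at 24 GB.
Every optimal selection uses 5 services.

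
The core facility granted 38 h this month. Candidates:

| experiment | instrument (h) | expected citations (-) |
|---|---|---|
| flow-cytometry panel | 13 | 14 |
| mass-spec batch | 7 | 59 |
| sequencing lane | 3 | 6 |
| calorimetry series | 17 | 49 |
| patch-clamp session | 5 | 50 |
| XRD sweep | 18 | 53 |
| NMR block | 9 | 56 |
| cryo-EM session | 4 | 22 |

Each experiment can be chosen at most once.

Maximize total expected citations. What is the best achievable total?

By expected citations per h: patch-clamp session 10.00, mass-spec batch 8.43, NMR block 6.22 lead.
The ratio heuristic lands on mass-spec batch + sequencing lane + patch-clamp session + NMR block + cryo-EM session (193) but leaves 10 h idle.
Dropping sequencing lane and cryo-EM session frees 7 h; slotting in calorimetry series (17 h) lifts the total to 214 at 38 h.

214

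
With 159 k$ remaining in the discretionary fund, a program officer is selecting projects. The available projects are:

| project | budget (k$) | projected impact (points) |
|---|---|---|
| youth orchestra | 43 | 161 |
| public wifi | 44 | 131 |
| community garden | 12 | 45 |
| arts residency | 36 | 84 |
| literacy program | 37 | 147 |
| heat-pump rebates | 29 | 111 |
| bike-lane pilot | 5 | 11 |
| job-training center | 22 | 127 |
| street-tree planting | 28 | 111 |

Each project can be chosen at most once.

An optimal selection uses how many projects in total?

5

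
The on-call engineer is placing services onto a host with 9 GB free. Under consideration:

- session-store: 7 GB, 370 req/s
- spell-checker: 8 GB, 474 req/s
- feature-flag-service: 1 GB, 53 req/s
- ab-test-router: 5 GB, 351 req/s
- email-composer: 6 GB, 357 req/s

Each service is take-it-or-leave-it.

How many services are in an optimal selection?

2

Optimal total is 527.
spell-checker + feature-flag-service hits 527 at 9 GB.
Every optimal selection uses 2 services.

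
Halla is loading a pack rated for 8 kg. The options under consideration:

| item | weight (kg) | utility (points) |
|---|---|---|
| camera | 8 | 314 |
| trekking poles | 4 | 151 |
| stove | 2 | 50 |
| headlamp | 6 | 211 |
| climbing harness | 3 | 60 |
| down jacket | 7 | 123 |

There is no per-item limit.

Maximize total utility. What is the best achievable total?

314

By utility per kg: camera 39.25, trekking poles 37.75, headlamp 35.17, stove 25.00 lead.
Camera uses 8 of the 8 kg and totals 314.
That's the maximum — no swap from here does better than 314.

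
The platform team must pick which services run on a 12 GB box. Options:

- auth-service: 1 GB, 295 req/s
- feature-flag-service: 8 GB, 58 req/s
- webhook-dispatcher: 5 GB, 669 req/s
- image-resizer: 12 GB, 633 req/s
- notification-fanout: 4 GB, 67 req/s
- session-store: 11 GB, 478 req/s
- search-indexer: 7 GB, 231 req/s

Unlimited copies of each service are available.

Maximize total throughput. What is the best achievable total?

3540

12×auth-service uses 12 of the 12 GB and totals 3540.
Nothing else within 12 GB beats 3540.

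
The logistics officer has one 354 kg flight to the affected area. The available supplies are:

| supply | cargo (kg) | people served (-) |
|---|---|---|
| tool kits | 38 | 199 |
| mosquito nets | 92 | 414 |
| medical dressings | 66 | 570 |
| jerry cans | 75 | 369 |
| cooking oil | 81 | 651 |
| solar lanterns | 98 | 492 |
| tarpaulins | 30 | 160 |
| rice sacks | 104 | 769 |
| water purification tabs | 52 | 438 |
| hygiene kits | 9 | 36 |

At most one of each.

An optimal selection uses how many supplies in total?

Optimal total is 2663.
tool kits + medical dressings + cooking oil + rice sacks + water purification tabs + hygiene kits hits 2663 at 350 kg.
Every optimal selection uses 6 supplies.

6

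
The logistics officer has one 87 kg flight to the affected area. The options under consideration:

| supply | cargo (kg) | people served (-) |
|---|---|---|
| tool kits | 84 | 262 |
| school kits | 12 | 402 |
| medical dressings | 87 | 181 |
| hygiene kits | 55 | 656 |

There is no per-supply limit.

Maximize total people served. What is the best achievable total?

2814

Taking 7×school kits: 84 kg used, 2814 in people served.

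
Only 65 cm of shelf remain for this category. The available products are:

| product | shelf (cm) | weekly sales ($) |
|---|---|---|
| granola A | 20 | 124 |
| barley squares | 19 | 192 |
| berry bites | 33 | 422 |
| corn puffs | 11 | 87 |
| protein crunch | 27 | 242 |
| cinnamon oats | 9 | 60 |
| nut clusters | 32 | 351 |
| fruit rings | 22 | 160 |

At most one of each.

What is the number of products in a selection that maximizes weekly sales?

Best achievable weekly sales is 773.
One optimal bundle: berry bites + nut clusters (65 cm).
Any selection reaching 773 contains exactly 2 products.

2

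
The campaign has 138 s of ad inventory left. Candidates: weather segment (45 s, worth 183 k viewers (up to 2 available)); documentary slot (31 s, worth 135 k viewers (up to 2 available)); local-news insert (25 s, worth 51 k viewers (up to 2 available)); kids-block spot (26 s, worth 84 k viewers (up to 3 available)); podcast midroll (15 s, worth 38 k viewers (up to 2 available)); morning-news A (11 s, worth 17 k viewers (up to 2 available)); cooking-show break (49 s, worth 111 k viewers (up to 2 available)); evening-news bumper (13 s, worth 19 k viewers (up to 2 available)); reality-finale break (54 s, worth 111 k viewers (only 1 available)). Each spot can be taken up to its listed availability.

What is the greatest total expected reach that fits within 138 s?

539

Filling by ratio: weather segment + 2×documentary slot + kids-block spot for 537, with 5 s left unused.
Replace documentary slot and kids-block spot with weather segment + podcast midroll: the trade gains 2 net, giving 539 at 136 s.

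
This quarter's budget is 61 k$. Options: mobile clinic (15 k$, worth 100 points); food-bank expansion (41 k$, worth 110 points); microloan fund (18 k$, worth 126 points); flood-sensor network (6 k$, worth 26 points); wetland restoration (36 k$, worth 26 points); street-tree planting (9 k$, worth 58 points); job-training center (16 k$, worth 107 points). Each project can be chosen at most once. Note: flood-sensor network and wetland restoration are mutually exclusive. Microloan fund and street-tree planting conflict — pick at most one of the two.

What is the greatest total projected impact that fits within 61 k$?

Best packing: mobile clinic + microloan fund + flood-sensor network + job-training center — 55 k$, 359 total.
Every other selection either busts 61 k$ or breaks a pairing rule or fails to beat 359.

359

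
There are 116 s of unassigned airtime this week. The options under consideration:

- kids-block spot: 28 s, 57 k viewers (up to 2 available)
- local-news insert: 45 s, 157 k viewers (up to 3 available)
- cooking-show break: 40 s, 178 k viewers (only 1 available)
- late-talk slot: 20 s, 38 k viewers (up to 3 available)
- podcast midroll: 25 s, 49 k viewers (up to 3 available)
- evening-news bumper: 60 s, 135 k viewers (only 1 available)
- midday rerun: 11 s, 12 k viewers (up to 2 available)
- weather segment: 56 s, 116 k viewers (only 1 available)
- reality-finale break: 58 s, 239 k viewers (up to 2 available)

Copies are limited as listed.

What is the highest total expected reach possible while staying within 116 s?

478

Filling by ratio: cooking-show break + midday rerun + reality-finale break for 429, with 7 s left unused.
Dropping cooking-show break and midday rerun frees 51 s; slotting in reality-finale break (58 s) lifts the total to 478 at 116 s.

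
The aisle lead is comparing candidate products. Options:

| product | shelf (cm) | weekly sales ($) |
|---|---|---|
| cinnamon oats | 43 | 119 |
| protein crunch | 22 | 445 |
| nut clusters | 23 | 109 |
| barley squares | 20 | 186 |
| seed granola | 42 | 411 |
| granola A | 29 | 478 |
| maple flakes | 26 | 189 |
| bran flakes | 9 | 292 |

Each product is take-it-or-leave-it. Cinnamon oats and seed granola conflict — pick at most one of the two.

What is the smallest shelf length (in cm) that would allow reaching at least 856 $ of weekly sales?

51

Need the lightest bundle worth ≥ 856.
protein crunch + granola A: 923 weekly sales at 51 cm.
Below 51 cm the best achievable stays under 856.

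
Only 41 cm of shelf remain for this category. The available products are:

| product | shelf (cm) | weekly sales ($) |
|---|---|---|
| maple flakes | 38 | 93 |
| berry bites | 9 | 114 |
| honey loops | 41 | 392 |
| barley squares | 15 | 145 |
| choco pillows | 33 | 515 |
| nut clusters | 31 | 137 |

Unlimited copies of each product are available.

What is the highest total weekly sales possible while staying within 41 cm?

515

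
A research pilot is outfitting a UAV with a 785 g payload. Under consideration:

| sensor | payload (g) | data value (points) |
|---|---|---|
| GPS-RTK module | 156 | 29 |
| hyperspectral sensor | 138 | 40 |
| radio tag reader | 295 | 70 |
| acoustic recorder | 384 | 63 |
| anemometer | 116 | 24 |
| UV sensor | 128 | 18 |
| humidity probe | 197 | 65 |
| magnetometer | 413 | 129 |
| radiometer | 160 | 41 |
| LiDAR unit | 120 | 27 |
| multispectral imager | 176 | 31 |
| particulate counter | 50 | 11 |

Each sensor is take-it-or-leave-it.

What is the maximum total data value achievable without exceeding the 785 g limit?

235

Taking the top-ratio sensors first gives hyperspectral sensor + humidity probe + magnetometer for 234 (748 g).
Dropping hyperspectral sensor frees 138 g; slotting in radiometer (160 g) lifts the total to 235 at 770 g.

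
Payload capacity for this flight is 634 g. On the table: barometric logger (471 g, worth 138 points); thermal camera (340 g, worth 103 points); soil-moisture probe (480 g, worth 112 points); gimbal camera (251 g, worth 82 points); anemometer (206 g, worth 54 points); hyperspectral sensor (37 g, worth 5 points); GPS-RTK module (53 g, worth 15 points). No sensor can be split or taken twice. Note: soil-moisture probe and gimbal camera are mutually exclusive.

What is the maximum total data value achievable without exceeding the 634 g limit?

190

Thermal camera + gimbal camera + hyperspectral sensor uses 628 of the 634 g and totals 190.
The spare 6 g is too small for any remaining sensor, and no feasible exchange beats 190.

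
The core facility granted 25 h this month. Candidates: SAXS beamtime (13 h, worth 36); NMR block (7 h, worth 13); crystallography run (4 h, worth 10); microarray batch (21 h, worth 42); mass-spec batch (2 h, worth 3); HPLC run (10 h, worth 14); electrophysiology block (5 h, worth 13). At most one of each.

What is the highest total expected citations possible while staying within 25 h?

Density check — SAXS beamtime 2.77, electrophysiology block 2.60, crystallography run 2.50 are the best per h.
Taking SAXS beamtime + NMR block + electrophysiology block: 25 h used, 62 in expected citations.
SAXS beamtime + crystallography run + mass-spec batch + electrophysiology block (24 h) also reaches 62 — a tie, but nothing goes higher.

62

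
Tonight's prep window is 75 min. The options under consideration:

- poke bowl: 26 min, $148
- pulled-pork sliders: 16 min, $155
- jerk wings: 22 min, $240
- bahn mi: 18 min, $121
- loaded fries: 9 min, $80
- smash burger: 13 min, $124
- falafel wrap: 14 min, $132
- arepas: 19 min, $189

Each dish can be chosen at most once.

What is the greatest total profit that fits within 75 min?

731

Density check — jerk wings 10.91, arepas 9.95, pulled-pork sliders 9.69, smash burger 9.54 are the best per min.
A density-first pass picks pulled-pork sliders + jerk wings + smash burger + arepas — 708 at 70 min.
Dropping arepas frees 19 min; slotting in loaded fries + falafel wrap (23 min) lifts the total to 731 at 74 min.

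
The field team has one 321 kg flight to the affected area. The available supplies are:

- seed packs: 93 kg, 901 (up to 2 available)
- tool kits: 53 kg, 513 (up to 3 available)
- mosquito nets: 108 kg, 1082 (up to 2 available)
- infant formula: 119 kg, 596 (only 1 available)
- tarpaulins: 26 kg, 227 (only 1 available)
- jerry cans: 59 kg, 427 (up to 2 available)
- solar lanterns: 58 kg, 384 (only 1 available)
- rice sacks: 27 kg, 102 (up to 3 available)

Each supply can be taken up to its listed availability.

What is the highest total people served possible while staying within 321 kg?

By people served per kg: mosquito nets 10.02, seed packs 9.69, tool kits 9.68 lead.
Greedy by ratio would take seed packs + 2×mosquito nets: 309 kg used, total 3065.
Replace mosquito nets with seed packs + tarpaulins: the trade gains 46 net, giving 3111 at 320 kg.

3111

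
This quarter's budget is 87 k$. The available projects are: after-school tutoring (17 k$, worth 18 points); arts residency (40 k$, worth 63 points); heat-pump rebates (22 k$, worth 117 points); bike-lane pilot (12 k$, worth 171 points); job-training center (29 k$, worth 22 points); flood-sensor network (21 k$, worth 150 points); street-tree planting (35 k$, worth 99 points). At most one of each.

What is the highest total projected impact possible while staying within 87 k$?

Greedy by ratio would take after-school tutoring + heat-pump rebates + bike-lane pilot + flood-sensor network: 72 k$ used, total 456.
The 17 k$ tied up in after-school tutoring is better spent on job-training center — total rises to 460 (84 k$).

460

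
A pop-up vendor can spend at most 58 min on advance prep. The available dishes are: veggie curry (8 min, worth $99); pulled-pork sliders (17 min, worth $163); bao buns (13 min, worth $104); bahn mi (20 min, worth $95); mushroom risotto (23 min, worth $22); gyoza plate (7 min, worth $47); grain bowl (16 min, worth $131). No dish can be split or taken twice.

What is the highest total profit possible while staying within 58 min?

Best packing: veggie curry + pulled-pork sliders + bao buns + grain bowl — 54 min, 497 total.
Nothing else within 58 min beats 497.

497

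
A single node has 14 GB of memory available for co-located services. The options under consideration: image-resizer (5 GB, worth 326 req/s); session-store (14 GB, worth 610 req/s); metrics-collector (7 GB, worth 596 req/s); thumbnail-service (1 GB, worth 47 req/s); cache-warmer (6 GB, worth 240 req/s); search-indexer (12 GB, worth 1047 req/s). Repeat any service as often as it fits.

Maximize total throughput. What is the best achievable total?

1192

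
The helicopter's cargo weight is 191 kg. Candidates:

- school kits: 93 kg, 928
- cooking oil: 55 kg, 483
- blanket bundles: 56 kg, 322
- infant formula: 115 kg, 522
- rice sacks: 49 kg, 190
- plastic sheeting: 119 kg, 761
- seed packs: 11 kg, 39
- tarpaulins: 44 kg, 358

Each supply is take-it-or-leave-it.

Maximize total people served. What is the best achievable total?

The ratio heuristic lands on school kits + cooking oil + seed packs (1450) but leaves 32 kg idle.
Replace cooking oil and seed packs with rice sacks + tarpaulins: the trade gains 26 net, giving 1476 at 186 kg.
The spare 5 kg is too small for any remaining supply, and no exchange beats 1476.

1476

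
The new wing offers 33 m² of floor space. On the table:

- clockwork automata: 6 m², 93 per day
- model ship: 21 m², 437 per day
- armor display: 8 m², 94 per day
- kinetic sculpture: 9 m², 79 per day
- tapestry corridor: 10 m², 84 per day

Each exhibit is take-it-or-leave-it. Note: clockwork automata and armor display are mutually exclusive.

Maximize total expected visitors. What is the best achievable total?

531

A density-first pass picks clockwork automata + model ship — 530 at 27 m².
The 6 m² tied up in clockwork automata is better spent on armor display — total rises to 531 (29 m²).
An exhaustive check of the 32 subsets confirms 531.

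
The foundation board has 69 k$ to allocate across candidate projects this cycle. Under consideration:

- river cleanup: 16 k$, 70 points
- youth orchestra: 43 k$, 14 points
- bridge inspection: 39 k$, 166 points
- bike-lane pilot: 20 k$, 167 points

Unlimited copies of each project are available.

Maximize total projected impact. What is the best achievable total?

501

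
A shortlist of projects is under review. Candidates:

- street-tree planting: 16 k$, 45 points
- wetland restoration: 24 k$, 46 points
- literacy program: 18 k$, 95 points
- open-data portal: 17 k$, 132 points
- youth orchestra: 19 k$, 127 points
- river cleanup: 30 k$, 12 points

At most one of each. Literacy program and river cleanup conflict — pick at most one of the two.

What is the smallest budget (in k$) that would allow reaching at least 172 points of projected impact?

Minimise k$ subject to total projected impact ≥ 172.
street-tree planting + open-data portal reaches 177 using 33 k$.
Below 33 k$ the best achievable stays under 172.

33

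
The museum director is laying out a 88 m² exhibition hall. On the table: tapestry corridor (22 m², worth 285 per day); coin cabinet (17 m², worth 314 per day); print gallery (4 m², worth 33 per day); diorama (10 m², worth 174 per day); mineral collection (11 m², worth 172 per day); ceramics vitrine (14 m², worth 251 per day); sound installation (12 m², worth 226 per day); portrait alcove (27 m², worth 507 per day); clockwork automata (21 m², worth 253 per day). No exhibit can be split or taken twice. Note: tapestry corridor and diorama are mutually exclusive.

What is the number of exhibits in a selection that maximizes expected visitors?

The maximum expected visitors within 88 m² is 1505.
coin cabinet + print gallery + diorama + ceramics vitrine + sound installation + portrait alcove hits 1505 at 84 m².
Every optimal selection uses 6 exhibits.

6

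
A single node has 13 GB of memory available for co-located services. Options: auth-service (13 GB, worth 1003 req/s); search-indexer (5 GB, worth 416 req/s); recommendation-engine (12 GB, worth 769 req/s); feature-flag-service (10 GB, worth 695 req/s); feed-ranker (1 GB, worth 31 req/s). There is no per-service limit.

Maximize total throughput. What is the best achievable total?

Taking the top-ratio services first gives 2×search-indexer + 3×feed-ranker for 925 (13 GB).
Dropping 2×search-indexer and 3×feed-ranker frees 13 GB; slotting in auth-service (13 GB) lifts the total to 1003 at 13 GB.
Nothing else within 13 GB beats 1003.

1003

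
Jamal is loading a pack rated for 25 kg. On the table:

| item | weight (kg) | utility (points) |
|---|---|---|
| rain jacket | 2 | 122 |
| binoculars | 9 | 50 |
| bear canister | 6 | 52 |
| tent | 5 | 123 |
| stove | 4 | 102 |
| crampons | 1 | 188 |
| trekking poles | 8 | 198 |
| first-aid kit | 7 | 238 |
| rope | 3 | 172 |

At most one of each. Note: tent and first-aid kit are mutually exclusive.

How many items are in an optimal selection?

Optimal total is 1020.
One optimal bundle: rain jacket + stove + crampons + trekking poles + first-aid kit + rope (25 kg).
Any selection reaching 1020 contains exactly 6 items.

6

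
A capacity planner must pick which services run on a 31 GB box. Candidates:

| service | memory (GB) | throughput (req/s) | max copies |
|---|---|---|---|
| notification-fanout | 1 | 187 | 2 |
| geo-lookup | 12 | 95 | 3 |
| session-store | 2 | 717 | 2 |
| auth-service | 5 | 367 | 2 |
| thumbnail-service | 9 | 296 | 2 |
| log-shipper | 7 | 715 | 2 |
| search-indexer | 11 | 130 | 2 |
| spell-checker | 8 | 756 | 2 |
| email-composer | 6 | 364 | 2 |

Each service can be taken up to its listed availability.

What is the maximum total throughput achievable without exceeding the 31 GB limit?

The ratio heuristic lands on 2×notification-fanout + 2×session-store + 2×log-shipper + spell-checker (3994) but leaves 3 GB idle.
Replace log-shipper with spell-checker: the trade gains 41 net, giving 4035 at 29 GB.
That's the maximum — no swap from here does better than 4035.

4035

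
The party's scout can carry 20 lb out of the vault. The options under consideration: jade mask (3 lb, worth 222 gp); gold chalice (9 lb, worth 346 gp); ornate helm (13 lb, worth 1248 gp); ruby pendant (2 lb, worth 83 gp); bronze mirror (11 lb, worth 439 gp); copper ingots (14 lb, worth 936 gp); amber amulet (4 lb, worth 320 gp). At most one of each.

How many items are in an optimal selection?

3

Optimal total is 1790.
For example jade mask + ornate helm + amber amulet achieves it, using 20 lb.
All optima have 3 items.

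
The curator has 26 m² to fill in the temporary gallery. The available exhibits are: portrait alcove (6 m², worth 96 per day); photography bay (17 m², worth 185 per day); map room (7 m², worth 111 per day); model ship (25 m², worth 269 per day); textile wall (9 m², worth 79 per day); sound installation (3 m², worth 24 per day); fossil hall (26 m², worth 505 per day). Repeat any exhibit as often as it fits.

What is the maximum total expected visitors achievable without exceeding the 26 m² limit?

The ratio ordering already packs tightly: fossil hall, 26 m², 505.
Nothing else within 26 m² beats 505.

505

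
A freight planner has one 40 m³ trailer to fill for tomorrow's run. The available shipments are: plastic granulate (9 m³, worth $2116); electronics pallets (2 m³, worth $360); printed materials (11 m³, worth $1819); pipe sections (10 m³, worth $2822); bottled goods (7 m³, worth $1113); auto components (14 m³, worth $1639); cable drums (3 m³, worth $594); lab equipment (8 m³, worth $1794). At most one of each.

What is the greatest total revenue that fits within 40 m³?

8911

The ratio heuristic lands on plastic granulate + electronics pallets + pipe sections + bottled goods + cable drums + lab equipment (8799) but leaves 1 m³ idle.
The 10 m³ tied up in bottled goods and cable drums is better spent on printed materials — total rises to 8911 (40 m³).
Nothing else within 40 m³ beats 8911.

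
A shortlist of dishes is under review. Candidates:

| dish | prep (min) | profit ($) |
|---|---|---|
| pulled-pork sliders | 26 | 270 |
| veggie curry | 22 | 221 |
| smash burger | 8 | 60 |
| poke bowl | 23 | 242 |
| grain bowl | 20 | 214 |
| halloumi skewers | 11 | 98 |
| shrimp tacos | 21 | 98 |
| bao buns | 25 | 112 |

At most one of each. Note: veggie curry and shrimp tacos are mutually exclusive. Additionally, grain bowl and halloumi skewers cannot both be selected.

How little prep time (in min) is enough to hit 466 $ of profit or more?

Minimise min subject to total profit ≥ 466.
pulled-pork sliders + grain bowl reaches 484 using 46 min.
Any bundle with less than 46 min falls short of 466.

46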